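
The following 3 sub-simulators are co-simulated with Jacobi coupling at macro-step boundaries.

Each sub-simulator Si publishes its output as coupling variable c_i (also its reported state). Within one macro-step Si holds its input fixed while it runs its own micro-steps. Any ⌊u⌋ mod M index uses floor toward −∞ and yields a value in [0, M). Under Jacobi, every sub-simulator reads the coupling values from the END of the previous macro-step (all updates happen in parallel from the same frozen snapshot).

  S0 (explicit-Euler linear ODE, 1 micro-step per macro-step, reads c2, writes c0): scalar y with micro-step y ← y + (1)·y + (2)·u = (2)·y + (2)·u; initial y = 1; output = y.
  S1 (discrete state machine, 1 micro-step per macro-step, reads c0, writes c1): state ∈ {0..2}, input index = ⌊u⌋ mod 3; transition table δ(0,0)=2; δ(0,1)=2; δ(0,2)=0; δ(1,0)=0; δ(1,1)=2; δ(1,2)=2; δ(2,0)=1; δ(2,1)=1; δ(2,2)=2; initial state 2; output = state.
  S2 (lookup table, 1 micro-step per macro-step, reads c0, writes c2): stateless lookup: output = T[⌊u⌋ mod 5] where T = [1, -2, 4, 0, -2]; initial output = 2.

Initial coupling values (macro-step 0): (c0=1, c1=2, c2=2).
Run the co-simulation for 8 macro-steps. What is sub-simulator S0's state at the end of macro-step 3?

macro 1: S0 reads c2=2 → after 1×micro: 6; S1 reads c0=1 → after 1×micro: 1; S2 reads c0=1 → after 1×micro: -2 ⇒ (c0=6, c1=1, c2=-2)
macro 2: S0 reads c2=-2 → after 1×micro: 8; S1 reads c0=6 → after 1×micro: 0; S2 reads c0=6 → after 1×micro: -2 ⇒ (c0=8, c1=0, c2=-2)
macro 3: S0 reads c2=-2 → after 1×micro: 12; S1 reads c0=8 → after 1×micro: 0; S2 reads c0=8 → after 1×micro: 0 ⇒ (c0=12, c1=0, c2=0)
macro 4: S0 reads c2=0 → after 1×micro: 24; S1 reads c0=12 → after 1×micro: 2; S2 reads c0=12 → after 1×micro: 4 ⇒ (c0=24, c1=2, c2=4)
macro 5: S0 reads c2=4 → after 1×micro: 56; S1 reads c0=24 → after 1×micro: 1; S2 reads c0=24 → after 1×micro: -2 ⇒ (c0=56, c1=1, c2=-2)
macro 6: S0 reads c2=-2 → after 1×micro: 108; S1 reads c0=56 → after 1×micro: 2; S2 reads c0=56 → after 1×micro: -2 ⇒ (c0=108, c1=2, c2=-2)
macro 7: S0 reads c2=-2 → after 1×micro: 212; S1 reads c0=108 → after 1×micro: 1; S2 reads c0=108 → after 1×micro: 0 ⇒ (c0=212, c1=1, c2=0)
macro 8: S0 reads c2=0 → after 1×micro: 424; S1 reads c0=212 → after 1×micro: 2; S2 reads c0=212 → after 1×micro: 4 ⇒ (c0=424, c1=2, c2=4)

S0 state at macro-step 3 = 12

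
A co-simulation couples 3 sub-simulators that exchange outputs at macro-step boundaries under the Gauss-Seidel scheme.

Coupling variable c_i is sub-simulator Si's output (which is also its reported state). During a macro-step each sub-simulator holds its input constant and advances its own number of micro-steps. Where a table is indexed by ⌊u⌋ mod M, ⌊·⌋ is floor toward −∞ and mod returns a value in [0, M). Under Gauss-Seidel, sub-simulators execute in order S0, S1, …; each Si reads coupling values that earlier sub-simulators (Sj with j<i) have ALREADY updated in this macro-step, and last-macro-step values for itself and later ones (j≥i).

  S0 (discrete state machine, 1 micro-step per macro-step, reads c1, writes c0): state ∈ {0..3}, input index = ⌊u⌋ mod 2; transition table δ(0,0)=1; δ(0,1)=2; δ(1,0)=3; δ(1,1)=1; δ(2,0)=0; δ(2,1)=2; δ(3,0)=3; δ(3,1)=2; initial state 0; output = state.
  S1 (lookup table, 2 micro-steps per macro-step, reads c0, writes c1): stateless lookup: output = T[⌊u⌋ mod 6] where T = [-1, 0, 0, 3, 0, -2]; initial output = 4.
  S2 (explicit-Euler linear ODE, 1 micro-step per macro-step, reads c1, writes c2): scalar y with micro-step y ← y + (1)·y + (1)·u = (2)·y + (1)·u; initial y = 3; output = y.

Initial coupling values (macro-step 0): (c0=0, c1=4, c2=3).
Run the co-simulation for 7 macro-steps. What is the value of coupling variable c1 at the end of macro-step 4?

macro 1: S0 reads c1=4 → after 1×micro: 1; S1 reads c0=1 → after 2×micro: 0; S2 reads c1=0 → after 1×micro: 6 ⇒ (c0=1, c1=0, c2=6)
macro 2: S0 reads c1=0 → after 1×micro: 3; S1 reads c0=3 → after 2×micro: 3; S2 reads c1=3 → after 1×micro: 15 ⇒ (c0=3, c1=3, c2=15)
macro 3: S0 reads c1=3 → after 1×micro: 2; S1 reads c0=2 → after 2×micro: 0; S2 reads c1=0 → after 1×micro: 30 ⇒ (c0=2, c1=0, c2=30)
macro 4: S0 reads c1=0 → after 1×micro: 0; S1 reads c0=0 → after 2×micro: -1; S2 reads c1=-1 → after 1×micro: 59 ⇒ (c0=0, c1=-1, c2=59)
macro 5: S0 reads c1=-1 → after 1×micro: 2; S1 reads c0=2 → after 2×micro: 0; S2 reads c1=0 → after 1×micro: 118 ⇒ (c0=2, c1=0, c2=118)
macro 6: S0 reads c1=0 → after 1×micro: 0; S1 reads c0=0 → after 2×micro: -1; S2 reads c1=-1 → after 1×micro: 235 ⇒ (c0=0, c1=-1, c2=235)
macro 7: S0 reads c1=-1 → after 1×micro: 2; S1 reads c0=2 → after 2×micro: 0; S2 reads c1=0 → after 1×micro: 470 ⇒ (c0=2, c1=0, c2=470)

c1 at macro-step 4 = -1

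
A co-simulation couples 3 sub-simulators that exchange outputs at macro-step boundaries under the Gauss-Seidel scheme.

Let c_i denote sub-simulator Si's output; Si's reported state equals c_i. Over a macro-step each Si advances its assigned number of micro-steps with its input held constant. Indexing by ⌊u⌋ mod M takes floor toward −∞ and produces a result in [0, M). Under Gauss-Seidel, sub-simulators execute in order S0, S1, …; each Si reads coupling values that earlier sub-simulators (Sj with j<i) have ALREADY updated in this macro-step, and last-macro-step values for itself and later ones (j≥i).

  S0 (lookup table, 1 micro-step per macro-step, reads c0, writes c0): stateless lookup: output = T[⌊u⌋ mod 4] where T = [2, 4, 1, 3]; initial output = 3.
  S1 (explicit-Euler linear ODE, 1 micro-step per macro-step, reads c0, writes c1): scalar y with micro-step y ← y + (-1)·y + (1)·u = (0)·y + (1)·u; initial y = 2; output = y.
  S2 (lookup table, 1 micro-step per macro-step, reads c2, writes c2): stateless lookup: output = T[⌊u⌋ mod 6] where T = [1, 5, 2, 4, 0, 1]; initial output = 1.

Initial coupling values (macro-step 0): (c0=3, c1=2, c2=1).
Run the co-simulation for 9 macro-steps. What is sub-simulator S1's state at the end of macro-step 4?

macro 1: S0 reads c0=3 → after 1×micro: 3; S1 reads c0=3 → after 1×micro: 3; S2 reads c2=1 → after 1×micro: 5 ⇒ (c0=3, c1=3, c2=5)
macro 2: S0 reads c0=3 → after 1×micro: 3; S1 reads c0=3 → after 1×micro: 3; S2 reads c2=5 → after 1×micro: 1 ⇒ (c0=3, c1=3, c2=1)
macro 3: S0 reads c0=3 → after 1×micro: 3; S1 reads c0=3 → after 1×micro: 3; S2 reads c2=1 → after 1×micro: 5 ⇒ (c0=3, c1=3, c2=5)
macro 4: S0 reads c0=3 → after 1×micro: 3; S1 reads c0=3 → after 1×micro: 3; S2 reads c2=5 → after 1×micro: 1 ⇒ (c0=3, c1=3, c2=1)
macro 5: S0 reads c0=3 → after 1×micro: 3; S1 reads c0=3 → after 1×micro: 3; S2 reads c2=1 → after 1×micro: 5 ⇒ (c0=3, c1=3, c2=5)
macro 6: S0 reads c0=3 → after 1×micro: 3; S1 reads c0=3 → after 1×micro: 3; S2 reads c2=5 → after 1×micro: 1 ⇒ (c0=3, c1=3, c2=1)
macro 7: S0 reads c0=3 → after 1×micro: 3; S1 reads c0=3 → after 1×micro: 3; S2 reads c2=1 → after 1×micro: 5 ⇒ (c0=3, c1=3, c2=5)
macro 8: S0 reads c0=3 → after 1×micro: 3; S1 reads c0=3 → after 1×micro: 3; S2 reads c2=5 → after 1×micro: 1 ⇒ (c0=3, c1=3, c2=1)
macro 9: S0 reads c0=3 → after 1×micro: 3; S1 reads c0=3 → after 1×micro: 3; S2 reads c2=1 → after 1×micro: 5 ⇒ (c0=3, c1=3, c2=5)

S1 state at macro-step 4 = 3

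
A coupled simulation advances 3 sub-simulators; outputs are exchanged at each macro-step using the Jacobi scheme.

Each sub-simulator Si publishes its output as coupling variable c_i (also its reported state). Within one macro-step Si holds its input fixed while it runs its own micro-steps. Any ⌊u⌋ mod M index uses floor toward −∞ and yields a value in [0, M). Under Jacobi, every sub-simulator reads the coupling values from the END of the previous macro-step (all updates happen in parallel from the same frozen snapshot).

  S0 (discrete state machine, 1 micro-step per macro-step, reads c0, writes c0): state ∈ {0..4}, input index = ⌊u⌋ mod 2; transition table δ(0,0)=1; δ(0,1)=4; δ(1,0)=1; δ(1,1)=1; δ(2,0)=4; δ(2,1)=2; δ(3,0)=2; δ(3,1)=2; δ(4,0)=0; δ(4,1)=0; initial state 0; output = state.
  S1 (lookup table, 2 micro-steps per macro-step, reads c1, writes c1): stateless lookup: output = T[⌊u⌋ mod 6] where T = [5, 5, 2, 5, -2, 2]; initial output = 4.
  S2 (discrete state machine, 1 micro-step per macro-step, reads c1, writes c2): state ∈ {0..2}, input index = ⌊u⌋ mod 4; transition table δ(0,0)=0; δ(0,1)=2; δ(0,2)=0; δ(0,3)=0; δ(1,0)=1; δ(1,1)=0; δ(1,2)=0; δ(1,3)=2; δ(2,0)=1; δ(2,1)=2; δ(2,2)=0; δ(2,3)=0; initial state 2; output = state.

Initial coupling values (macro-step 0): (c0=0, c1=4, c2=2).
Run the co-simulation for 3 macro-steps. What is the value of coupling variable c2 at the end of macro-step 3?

c2 at macro-step 3 = 0

macro 1: S0 reads c0=0 → after 1×micro: 1; S1 reads c1=4 → after 2×micro: -2; S2 reads c1=4 → after 1×micro: 1 ⇒ (c0=1, c1=-2, c2=1)
macro 2: S0 reads c0=1 → after 1×micro: 1; S1 reads c1=-2 → after 2×micro: -2; S2 reads c1=-2 → after 1×micro: 0 ⇒ (c0=1, c1=-2, c2=0)
macro 3: S0 reads c0=1 → after 1×micro: 1; S1 reads c1=-2 → after 2×micro: -2; S2 reads c1=-2 → after 1×micro: 0 ⇒ (c0=1, c1=-2, c2=0)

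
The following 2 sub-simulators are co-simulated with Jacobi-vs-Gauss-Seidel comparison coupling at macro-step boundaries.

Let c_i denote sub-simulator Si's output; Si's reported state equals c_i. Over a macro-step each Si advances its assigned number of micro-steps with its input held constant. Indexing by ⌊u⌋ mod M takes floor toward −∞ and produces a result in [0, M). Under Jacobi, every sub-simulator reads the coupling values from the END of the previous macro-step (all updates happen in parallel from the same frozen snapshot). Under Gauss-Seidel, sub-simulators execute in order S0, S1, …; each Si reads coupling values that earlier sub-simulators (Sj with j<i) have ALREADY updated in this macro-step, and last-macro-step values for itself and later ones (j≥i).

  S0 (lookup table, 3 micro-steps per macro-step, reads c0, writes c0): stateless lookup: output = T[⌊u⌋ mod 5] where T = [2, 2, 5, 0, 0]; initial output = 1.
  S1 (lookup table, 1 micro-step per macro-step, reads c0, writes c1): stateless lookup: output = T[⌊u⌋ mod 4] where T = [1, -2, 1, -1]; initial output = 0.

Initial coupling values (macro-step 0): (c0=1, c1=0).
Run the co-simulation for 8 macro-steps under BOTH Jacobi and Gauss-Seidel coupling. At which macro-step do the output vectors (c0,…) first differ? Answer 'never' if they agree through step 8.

first divergence at macro-step: 1

[Jacobi] macro 1: S0 reads c0=1 → after 3×micro: 2; S1 reads c0=1 → after 1×micro: -2 ⇒ (c0=2, c1=-2)
[Jacobi] macro 2: S0 reads c0=2 → after 3×micro: 5; S1 reads c0=2 → after 1×micro: 1 ⇒ (c0=5, c1=1)
[Jacobi] macro 3: S0 reads c0=5 → after 3×micro: 2; S1 reads c0=5 → after 1×micro: -2 ⇒ (c0=2, c1=-2)
[Jacobi] macro 4: S0 reads c0=2 → after 3×micro: 5; S1 reads c0=2 → after 1×micro: 1 ⇒ (c0=5, c1=1)
[Jacobi] macro 5: S0 reads c0=5 → after 3×micro: 2; S1 reads c0=5 → after 1×micro: -2 ⇒ (c0=2, c1=-2)
[Jacobi] macro 6: S0 reads c0=2 → after 3×micro: 5; S1 reads c0=2 → after 1×micro: 1 ⇒ (c0=5, c1=1)
[Jacobi] macro 7: S0 reads c0=5 → after 3×micro: 2; S1 reads c0=5 → after 1×micro: -2 ⇒ (c0=2, c1=-2)
[Jacobi] macro 8: S0 reads c0=2 → after 3×micro: 5; S1 reads c0=2 → after 1×micro: 1 ⇒ (c0=5, c1=1)
[Gauss-Seidel] macro 1: S0 reads c0=1 → after 3×micro: 2; S1 reads c0=2 → after 1×micro: 1 ⇒ (c0=2, c1=1)
[Gauss-Seidel] macro 2: S0 reads c0=2 → after 3×micro: 5; S1 reads c0=5 → after 1×micro: -2 ⇒ (c0=5, c1=-2)
[Gauss-Seidel] macro 3: S0 reads c0=5 → after 3×micro: 2; S1 reads c0=2 → after 1×micro: 1 ⇒ (c0=2, c1=1)
[Gauss-Seidel] macro 4: S0 reads c0=2 → after 3×micro: 5; S1 reads c0=5 → after 1×micro: -2 ⇒ (c0=5, c1=-2)
[Gauss-Seidel] macro 5: S0 reads c0=5 → after 3×micro: 2; S1 reads c0=2 → after 1×micro: 1 ⇒ (c0=2, c1=1)
[Gauss-Seidel] macro 6: S0 reads c0=2 → after 3×micro: 5; S1 reads c0=5 → after 1×micro: -2 ⇒ (c0=5, c1=-2)
[Gauss-Seidel] macro 7: S0 reads c0=5 → after 3×micro: 2; S1 reads c0=2 → after 1×micro: 1 ⇒ (c0=2, c1=1)
[Gauss-Seidel] macro 8: S0 reads c0=2 → after 3×micro: 5; S1 reads c0=5 → after 1×micro: -2 ⇒ (c0=5, c1=-2)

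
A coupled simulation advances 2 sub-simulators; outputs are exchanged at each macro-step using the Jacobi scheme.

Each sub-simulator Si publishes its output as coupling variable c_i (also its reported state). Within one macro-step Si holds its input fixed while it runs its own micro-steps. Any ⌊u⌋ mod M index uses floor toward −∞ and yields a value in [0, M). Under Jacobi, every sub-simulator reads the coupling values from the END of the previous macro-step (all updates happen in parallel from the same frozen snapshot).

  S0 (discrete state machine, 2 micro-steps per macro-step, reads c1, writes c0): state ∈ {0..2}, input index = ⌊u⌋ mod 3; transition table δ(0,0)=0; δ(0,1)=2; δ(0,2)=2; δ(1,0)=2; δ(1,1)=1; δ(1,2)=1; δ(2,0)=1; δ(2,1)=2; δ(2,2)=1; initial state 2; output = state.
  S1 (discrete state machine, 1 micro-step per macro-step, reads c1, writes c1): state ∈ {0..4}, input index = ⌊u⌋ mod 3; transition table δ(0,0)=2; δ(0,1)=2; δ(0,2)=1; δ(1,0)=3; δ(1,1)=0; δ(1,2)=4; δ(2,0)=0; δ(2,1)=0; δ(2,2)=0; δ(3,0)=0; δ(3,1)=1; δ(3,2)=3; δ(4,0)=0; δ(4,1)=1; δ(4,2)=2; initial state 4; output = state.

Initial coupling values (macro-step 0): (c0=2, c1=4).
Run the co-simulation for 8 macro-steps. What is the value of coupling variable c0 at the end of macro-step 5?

c0 at macro-step 5 = 1

macro 1: S0 reads c1=4 → after 2×micro: 2; S1 reads c1=4 → after 1×micro: 1 ⇒ (c0=2, c1=1)
macro 2: S0 reads c1=1 → after 2×micro: 2; S1 reads c1=1 → after 1×micro: 0 ⇒ (c0=2, c1=0)
macro 3: S0 reads c1=0 → after 2×micro: 2; S1 reads c1=0 → after 1×micro: 2 ⇒ (c0=2, c1=2)
macro 4: S0 reads c1=2 → after 2×micro: 1; S1 reads c1=2 → after 1×micro: 0 ⇒ (c0=1, c1=0)
macro 5: S0 reads c1=0 → after 2×micro: 1; S1 reads c1=0 → after 1×micro: 2 ⇒ (c0=1, c1=2)
macro 6: S0 reads c1=2 → after 2×micro: 1; S1 reads c1=2 → after 1×micro: 0 ⇒ (c0=1, c1=0)
macro 7: S0 reads c1=0 → after 2×micro: 1; S1 reads c1=0 → after 1×micro: 2 ⇒ (c0=1, c1=2)
macro 8: S0 reads c1=2 → after 2×micro: 1; S1 reads c1=2 → after 1×micro: 0 ⇒ (c0=1, c1=0)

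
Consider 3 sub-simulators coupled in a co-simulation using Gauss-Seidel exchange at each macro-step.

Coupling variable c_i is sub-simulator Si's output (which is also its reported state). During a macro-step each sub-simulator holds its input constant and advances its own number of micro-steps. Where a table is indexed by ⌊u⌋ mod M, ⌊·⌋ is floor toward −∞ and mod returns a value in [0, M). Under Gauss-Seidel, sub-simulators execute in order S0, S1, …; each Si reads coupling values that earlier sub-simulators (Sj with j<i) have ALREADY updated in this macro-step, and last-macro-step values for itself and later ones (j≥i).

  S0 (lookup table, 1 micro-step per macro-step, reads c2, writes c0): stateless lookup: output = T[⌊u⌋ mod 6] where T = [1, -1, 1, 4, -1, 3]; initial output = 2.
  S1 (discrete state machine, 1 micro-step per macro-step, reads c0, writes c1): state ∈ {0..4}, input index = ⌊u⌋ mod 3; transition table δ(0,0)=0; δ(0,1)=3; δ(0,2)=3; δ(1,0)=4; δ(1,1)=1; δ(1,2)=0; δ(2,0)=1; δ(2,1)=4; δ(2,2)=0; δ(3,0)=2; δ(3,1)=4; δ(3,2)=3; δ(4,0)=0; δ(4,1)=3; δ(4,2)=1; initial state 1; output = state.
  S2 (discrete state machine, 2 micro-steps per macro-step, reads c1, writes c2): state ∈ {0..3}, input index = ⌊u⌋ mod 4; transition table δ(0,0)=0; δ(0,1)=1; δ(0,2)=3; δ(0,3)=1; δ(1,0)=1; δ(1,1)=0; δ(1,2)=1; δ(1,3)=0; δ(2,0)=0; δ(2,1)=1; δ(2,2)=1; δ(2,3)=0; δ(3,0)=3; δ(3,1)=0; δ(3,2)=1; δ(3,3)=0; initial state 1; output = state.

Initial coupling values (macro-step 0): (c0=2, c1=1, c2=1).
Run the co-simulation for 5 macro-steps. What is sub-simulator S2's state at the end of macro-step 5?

S2 state at macro-step 5 = 1

macro 1: S0 reads c2=1 → after 1×micro: -1; S1 reads c0=-1 → after 1×micro: 0; S2 reads c1=0 → after 2×micro: 1 ⇒ (c0=-1, c1=0, c2=1)
macro 2: S0 reads c2=1 → after 1×micro: -1; S1 reads c0=-1 → after 1×micro: 3; S2 reads c1=3 → after 2×micro: 1 ⇒ (c0=-1, c1=3, c2=1)
macro 3: S0 reads c2=1 → after 1×micro: -1; S1 reads c0=-1 → after 1×micro: 3; S2 reads c1=3 → after 2×micro: 1 ⇒ (c0=-1, c1=3, c2=1)
macro 4: S0 reads c2=1 → after 1×micro: -1; S1 reads c0=-1 → after 1×micro: 3; S2 reads c1=3 → after 2×micro: 1 ⇒ (c0=-1, c1=3, c2=1)
macro 5: S0 reads c2=1 → after 1×micro: -1; S1 reads c0=-1 → after 1×micro: 3; S2 reads c1=3 → after 2×micro: 1 ⇒ (c0=-1, c1=3, c2=1)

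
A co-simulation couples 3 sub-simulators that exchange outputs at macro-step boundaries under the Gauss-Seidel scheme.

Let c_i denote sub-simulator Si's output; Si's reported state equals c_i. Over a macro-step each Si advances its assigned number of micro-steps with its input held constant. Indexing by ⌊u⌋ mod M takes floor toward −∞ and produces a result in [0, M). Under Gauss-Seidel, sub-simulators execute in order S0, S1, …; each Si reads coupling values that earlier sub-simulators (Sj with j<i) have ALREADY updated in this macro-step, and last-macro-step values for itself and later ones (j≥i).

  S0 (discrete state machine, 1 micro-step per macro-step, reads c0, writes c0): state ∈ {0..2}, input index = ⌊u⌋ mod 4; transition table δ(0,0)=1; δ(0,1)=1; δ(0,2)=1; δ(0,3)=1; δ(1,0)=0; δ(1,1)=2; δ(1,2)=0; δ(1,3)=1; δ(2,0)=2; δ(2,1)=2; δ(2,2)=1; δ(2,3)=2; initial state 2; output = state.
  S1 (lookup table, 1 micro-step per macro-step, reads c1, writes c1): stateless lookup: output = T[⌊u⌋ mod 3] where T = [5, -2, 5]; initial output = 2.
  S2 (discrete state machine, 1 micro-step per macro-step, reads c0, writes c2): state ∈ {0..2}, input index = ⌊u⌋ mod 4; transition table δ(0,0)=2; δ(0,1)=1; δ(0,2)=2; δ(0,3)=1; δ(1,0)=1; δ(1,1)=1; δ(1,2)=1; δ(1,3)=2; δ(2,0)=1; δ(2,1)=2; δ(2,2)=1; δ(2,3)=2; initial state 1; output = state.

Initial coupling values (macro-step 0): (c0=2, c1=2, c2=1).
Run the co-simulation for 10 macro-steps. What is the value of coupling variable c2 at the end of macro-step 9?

c2 at macro-step 9 = 1

macro 1: S0 reads c0=2 → after 1×micro: 1; S1 reads c1=2 → after 1×micro: 5; S2 reads c0=1 → after 1×micro: 1 ⇒ (c0=1, c1=5, c2=1)
macro 2: S0 reads c0=1 → after 1×micro: 2; S1 reads c1=5 → after 1×micro: 5; S2 reads c0=2 → after 1×micro: 1 ⇒ (c0=2, c1=5, c2=1)
macro 3: S0 reads c0=2 → after 1×micro: 1; S1 reads c1=5 → after 1×micro: 5; S2 reads c0=1 → after 1×micro: 1 ⇒ (c0=1, c1=5, c2=1)
macro 4: S0 reads c0=1 → after 1×micro: 2; S1 reads c1=5 → after 1×micro: 5; S2 reads c0=2 → after 1×micro: 1 ⇒ (c0=2, c1=5, c2=1)
macro 5: S0 reads c0=2 → after 1×micro: 1; S1 reads c1=5 → after 1×micro: 5; S2 reads c0=1 → after 1×micro: 1 ⇒ (c0=1, c1=5, c2=1)
macro 6: S0 reads c0=1 → after 1×micro: 2; S1 reads c1=5 → after 1×micro: 5; S2 reads c0=2 → after 1×micro: 1 ⇒ (c0=2, c1=5, c2=1)
macro 7: S0 reads c0=2 → after 1×micro: 1; S1 reads c1=5 → after 1×micro: 5; S2 reads c0=1 → after 1×micro: 1 ⇒ (c0=1, c1=5, c2=1)
macro 8: S0 reads c0=1 → after 1×micro: 2; S1 reads c1=5 → after 1×micro: 5; S2 reads c0=2 → after 1×micro: 1 ⇒ (c0=2, c1=5, c2=1)
macro 9: S0 reads c0=2 → after 1×micro: 1; S1 reads c1=5 → after 1×micro: 5; S2 reads c0=1 → after 1×micro: 1 ⇒ (c0=1, c1=5, c2=1)
macro 10: S0 reads c0=1 → after 1×micro: 2; S1 reads c1=5 → after 1×micro: 5; S2 reads c0=2 → after 1×micro: 1 ⇒ (c0=2, c1=5, c2=1)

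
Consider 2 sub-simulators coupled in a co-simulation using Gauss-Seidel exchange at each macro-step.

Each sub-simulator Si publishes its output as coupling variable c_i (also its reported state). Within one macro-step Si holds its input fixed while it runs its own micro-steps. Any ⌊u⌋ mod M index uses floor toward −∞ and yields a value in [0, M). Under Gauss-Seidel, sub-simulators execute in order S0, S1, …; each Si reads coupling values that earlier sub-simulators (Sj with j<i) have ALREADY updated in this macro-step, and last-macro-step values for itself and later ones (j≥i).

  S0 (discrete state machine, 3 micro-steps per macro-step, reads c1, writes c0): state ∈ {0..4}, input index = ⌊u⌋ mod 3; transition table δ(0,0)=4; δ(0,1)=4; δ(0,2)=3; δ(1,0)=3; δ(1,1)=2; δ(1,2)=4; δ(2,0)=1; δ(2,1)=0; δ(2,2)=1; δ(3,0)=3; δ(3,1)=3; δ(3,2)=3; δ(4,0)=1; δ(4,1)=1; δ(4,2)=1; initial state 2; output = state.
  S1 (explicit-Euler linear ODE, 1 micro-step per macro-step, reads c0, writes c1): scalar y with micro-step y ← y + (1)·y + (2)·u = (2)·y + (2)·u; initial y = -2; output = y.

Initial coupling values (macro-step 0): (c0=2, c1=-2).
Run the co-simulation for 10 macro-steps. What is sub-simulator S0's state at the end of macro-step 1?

macro 1: S0 reads c1=-2 → after 3×micro: 1; S1 reads c0=1 → after 1×micro: -2 ⇒ (c0=1, c1=-2)
macro 2: S0 reads c1=-2 → after 3×micro: 4; S1 reads c0=4 → after 1×micro: 4 ⇒ (c0=4, c1=4)
macro 3: S0 reads c1=4 → after 3×micro: 0; S1 reads c0=0 → after 1×micro: 8 ⇒ (c0=0, c1=8)
macro 4: S0 reads c1=8 → after 3×micro: 3; S1 reads c0=3 → after 1×micro: 22 ⇒ (c0=3, c1=22)
macro 5: S0 reads c1=22 → after 3×micro: 3; S1 reads c0=3 → after 1×micro: 50 ⇒ (c0=3, c1=50)
macro 6: S0 reads c1=50 → after 3×micro: 3; S1 reads c0=3 → after 1×micro: 106 ⇒ (c0=3, c1=106)
macro 7: S0 reads c1=106 → after 3×micro: 3; S1 reads c0=3 → after 1×micro: 218 ⇒ (c0=3, c1=218)
macro 8: S0 reads c1=218 → after 3×micro: 3; S1 reads c0=3 → after 1×micro: 442 ⇒ (c0=3, c1=442)
macro 9: S0 reads c1=442 → after 3×micro: 3; S1 reads c0=3 → after 1×micro: 890 ⇒ (c0=3, c1=890)
macro 10: S0 reads c1=890 → after 3×micro: 3; S1 reads c0=3 → after 1×micro: 1786 ⇒ (c0=3, c1=1786)

S0 state at macro-step 1 = 1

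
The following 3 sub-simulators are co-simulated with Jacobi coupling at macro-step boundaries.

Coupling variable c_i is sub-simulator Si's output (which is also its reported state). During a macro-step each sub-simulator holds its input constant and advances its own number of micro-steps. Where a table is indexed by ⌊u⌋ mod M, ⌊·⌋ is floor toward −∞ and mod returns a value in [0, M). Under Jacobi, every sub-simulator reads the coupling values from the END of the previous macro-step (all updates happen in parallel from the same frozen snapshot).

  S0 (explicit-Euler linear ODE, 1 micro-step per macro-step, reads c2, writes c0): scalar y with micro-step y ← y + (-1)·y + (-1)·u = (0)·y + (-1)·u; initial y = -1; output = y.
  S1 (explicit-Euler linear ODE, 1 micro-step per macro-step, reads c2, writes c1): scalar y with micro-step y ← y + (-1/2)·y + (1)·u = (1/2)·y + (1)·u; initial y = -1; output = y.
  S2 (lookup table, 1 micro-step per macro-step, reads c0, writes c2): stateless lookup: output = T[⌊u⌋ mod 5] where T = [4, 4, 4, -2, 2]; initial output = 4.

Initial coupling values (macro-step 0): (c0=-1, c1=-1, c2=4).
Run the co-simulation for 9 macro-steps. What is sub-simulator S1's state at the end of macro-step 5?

macro 1: S0 reads c2=4 → after 1×micro: -4; S1 reads c2=4 → after 1×micro: 7/2; S2 reads c0=-1 → after 1×micro: 2 ⇒ (c0=-4, c1=7/2, c2=2)
macro 2: S0 reads c2=2 → after 1×micro: -2; S1 reads c2=2 → after 1×micro: 15/4; S2 reads c0=-4 → after 1×micro: 4 ⇒ (c0=-2, c1=15/4, c2=4)
macro 3: S0 reads c2=4 → after 1×micro: -4; S1 reads c2=4 → after 1×micro: 47/8; S2 reads c0=-2 → after 1×micro: -2 ⇒ (c0=-4, c1=47/8, c2=-2)
macro 4: S0 reads c2=-2 → after 1×micro: 2; S1 reads c2=-2 → after 1×micro: 15/16; S2 reads c0=-4 → after 1×micro: 4 ⇒ (c0=2, c1=15/16, c2=4)
macro 5: S0 reads c2=4 → after 1×micro: -4; S1 reads c2=4 → after 1×micro: 143/32; S2 reads c0=2 → after 1×micro: 4 ⇒ (c0=-4, c1=143/32, c2=4)
macro 6: S0 reads c2=4 → after 1×micro: -4; S1 reads c2=4 → after 1×micro: 399/64; S2 reads c0=-4 → after 1×micro: 4 ⇒ (c0=-4, c1=399/64, c2=4)
macro 7: S0 reads c2=4 → after 1×micro: -4; S1 reads c2=4 → after 1×micro: 911/128; S2 reads c0=-4 → after 1×micro: 4 ⇒ (c0=-4, c1=911/128, c2=4)
macro 8: S0 reads c2=4 → after 1×micro: -4; S1 reads c2=4 → after 1×micro: 1935/256; S2 reads c0=-4 → after 1×micro: 4 ⇒ (c0=-4, c1=1935/256, c2=4)
macro 9: S0 reads c2=4 → after 1×micro: -4; S1 reads c2=4 → after 1×micro: 3983/512; S2 reads c0=-4 → after 1×micro: 4 ⇒ (c0=-4, c1=3983/512, c2=4)

S1 state at macro-step 5 = 143/32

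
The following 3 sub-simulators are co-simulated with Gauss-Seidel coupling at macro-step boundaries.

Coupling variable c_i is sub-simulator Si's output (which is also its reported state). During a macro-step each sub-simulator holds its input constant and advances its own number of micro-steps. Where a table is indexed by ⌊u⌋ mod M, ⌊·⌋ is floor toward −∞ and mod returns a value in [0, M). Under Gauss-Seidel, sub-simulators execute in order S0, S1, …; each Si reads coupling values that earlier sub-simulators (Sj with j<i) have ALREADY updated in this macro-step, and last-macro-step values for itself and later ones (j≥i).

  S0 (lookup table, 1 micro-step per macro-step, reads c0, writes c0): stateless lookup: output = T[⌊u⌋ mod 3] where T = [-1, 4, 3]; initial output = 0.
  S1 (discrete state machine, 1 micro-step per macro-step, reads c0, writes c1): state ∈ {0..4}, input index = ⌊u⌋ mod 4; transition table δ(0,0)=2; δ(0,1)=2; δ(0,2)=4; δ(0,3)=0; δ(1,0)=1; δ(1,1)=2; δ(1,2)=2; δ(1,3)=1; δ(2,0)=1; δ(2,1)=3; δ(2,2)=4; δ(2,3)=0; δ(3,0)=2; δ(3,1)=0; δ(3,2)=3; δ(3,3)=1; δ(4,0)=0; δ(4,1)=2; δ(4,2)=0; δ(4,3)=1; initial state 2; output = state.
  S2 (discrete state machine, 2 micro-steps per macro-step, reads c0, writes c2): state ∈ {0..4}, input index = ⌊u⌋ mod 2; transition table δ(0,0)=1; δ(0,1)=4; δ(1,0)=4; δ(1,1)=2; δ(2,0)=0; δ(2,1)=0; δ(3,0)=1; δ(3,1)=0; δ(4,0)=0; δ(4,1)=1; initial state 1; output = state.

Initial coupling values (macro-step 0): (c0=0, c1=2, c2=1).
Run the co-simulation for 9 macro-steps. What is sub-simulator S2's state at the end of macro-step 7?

S2 state at macro-step 7 = 0

macro 1: S0 reads c0=0 → after 1×micro: -1; S1 reads c0=-1 → after 1×micro: 0; S2 reads c0=-1 → after 2×micro: 0 ⇒ (c0=-1, c1=0, c2=0)
macro 2: S0 reads c0=-1 → after 1×micro: 3; S1 reads c0=3 → after 1×micro: 0; S2 reads c0=3 → after 2×micro: 1 ⇒ (c0=3, c1=0, c2=1)
macro 3: S0 reads c0=3 → after 1×micro: -1; S1 reads c0=-1 → after 1×micro: 0; S2 reads c0=-1 → after 2×micro: 0 ⇒ (c0=-1, c1=0, c2=0)
macro 4: S0 reads c0=-1 → after 1×micro: 3; S1 reads c0=3 → after 1×micro: 0; S2 reads c0=3 → after 2×micro: 1 ⇒ (c0=3, c1=0, c2=1)
macro 5: S0 reads c0=3 → after 1×micro: -1; S1 reads c0=-1 → after 1×micro: 0; S2 reads c0=-1 → after 2×micro: 0 ⇒ (c0=-1, c1=0, c2=0)
macro 6: S0 reads c0=-1 → after 1×micro: 3; S1 reads c0=3 → after 1×micro: 0; S2 reads c0=3 → after 2×micro: 1 ⇒ (c0=3, c1=0, c2=1)
macro 7: S0 reads c0=3 → after 1×micro: -1; S1 reads c0=-1 → after 1×micro: 0; S2 reads c0=-1 → after 2×micro: 0 ⇒ (c0=-1, c1=0, c2=0)
macro 8: S0 reads c0=-1 → after 1×micro: 3; S1 reads c0=3 → after 1×micro: 0; S2 reads c0=3 → after 2×micro: 1 ⇒ (c0=3, c1=0, c2=1)
macro 9: S0 reads c0=3 → after 1×micro: -1; S1 reads c0=-1 → after 1×micro: 0; S2 reads c0=-1 → after 2×micro: 0 ⇒ (c0=-1, c1=0, c2=0)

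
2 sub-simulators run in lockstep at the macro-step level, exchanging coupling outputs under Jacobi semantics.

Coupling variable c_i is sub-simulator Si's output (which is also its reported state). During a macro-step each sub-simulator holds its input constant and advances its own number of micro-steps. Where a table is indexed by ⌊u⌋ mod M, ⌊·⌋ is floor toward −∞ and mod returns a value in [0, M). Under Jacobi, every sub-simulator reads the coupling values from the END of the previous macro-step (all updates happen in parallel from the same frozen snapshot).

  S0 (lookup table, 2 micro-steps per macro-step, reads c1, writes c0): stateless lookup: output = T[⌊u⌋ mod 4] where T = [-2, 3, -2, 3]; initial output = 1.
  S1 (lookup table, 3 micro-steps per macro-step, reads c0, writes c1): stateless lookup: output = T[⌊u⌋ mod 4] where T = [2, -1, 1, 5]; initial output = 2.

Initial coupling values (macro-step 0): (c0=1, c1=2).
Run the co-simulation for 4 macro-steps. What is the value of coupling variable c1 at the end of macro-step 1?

c1 at macro-step 1 = -1

macro 1: S0 reads c1=2 → after 2×micro: -2; S1 reads c0=1 → after 3×micro: -1 ⇒ (c0=-2, c1=-1)
macro 2: S0 reads c1=-1 → after 2×micro: 3; S1 reads c0=-2 → after 3×micro: 1 ⇒ (c0=3, c1=1)
macro 3: S0 reads c1=1 → after 2×micro: 3; S1 reads c0=3 → after 3×micro: 5 ⇒ (c0=3, c1=5)
macro 4: S0 reads c1=5 → after 2×micro: 3; S1 reads c0=3 → after 3×micro: 5 ⇒ (c0=3, c1=5)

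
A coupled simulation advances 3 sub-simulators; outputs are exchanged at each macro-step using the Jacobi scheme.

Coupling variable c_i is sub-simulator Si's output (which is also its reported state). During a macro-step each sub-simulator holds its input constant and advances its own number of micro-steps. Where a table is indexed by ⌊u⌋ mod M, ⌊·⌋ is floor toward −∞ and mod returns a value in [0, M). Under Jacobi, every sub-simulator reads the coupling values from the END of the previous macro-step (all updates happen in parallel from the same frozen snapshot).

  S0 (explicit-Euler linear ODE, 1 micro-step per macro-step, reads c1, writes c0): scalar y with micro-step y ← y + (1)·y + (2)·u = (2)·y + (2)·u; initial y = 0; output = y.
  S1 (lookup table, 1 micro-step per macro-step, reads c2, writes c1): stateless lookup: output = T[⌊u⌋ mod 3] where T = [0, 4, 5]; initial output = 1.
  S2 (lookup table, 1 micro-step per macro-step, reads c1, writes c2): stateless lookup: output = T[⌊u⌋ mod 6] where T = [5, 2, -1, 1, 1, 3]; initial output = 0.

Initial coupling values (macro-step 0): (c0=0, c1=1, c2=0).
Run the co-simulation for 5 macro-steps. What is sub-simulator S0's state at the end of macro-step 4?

S0 state at macro-step 4 = 46

macro 1: S0 reads c1=1 → after 1×micro: 2; S1 reads c2=0 → after 1×micro: 0; S2 reads c1=1 → after 1×micro: 2 ⇒ (c0=2, c1=0, c2=2)
macro 2: S0 reads c1=0 → after 1×micro: 4; S1 reads c2=2 → after 1×micro: 5; S2 reads c1=0 → after 1×micro: 5 ⇒ (c0=4, c1=5, c2=5)
macro 3: S0 reads c1=5 → after 1×micro: 18; S1 reads c2=5 → after 1×micro: 5; S2 reads c1=5 → after 1×micro: 3 ⇒ (c0=18, c1=5, c2=3)
macro 4: S0 reads c1=5 → after 1×micro: 46; S1 reads c2=3 → after 1×micro: 0; S2 reads c1=5 → after 1×micro: 3 ⇒ (c0=46, c1=0, c2=3)
macro 5: S0 reads c1=0 → after 1×micro: 92; S1 reads c2=3 → after 1×micro: 0; S2 reads c1=0 → after 1×micro: 5 ⇒ (c0=92, c1=0, c2=5)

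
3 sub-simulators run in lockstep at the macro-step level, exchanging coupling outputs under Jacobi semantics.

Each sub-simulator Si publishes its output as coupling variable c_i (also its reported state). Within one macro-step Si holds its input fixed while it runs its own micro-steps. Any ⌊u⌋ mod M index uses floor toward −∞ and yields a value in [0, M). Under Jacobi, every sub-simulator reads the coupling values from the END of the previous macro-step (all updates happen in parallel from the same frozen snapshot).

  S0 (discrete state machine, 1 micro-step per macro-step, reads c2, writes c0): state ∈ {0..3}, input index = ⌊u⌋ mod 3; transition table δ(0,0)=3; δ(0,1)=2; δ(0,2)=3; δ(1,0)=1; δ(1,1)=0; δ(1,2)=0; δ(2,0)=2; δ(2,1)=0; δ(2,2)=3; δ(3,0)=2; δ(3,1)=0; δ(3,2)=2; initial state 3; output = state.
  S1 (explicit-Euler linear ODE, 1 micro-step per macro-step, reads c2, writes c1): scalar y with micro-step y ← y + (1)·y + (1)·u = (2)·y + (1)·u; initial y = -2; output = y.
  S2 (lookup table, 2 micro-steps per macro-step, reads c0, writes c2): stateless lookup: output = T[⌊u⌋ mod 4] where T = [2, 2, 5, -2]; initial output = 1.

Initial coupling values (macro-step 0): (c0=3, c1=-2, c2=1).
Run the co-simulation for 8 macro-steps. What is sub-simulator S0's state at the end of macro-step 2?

S0 state at macro-step 2 = 2

macro 1: S0 reads c2=1 → after 1×micro: 0; S1 reads c2=1 → after 1×micro: -3; S2 reads c0=3 → after 2×micro: -2 ⇒ (c0=0, c1=-3, c2=-2)
macro 2: S0 reads c2=-2 → after 1×micro: 2; S1 reads c2=-2 → after 1×micro: -8; S2 reads c0=0 → after 2×micro: 2 ⇒ (c0=2, c1=-8, c2=2)
macro 3: S0 reads c2=2 → after 1×micro: 3; S1 reads c2=2 → after 1×micro: -14; S2 reads c0=2 → after 2×micro: 5 ⇒ (c0=3, c1=-14, c2=5)
macro 4: S0 reads c2=5 → after 1×micro: 2; S1 reads c2=5 → after 1×micro: -23; S2 reads c0=3 → after 2×micro: -2 ⇒ (c0=2, c1=-23, c2=-2)
macro 5: S0 reads c2=-2 → after 1×micro: 0; S1 reads c2=-2 → after 1×micro: -48; S2 reads c0=2 → after 2×micro: 5 ⇒ (c0=0, c1=-48, c2=5)
macro 6: S0 reads c2=5 → after 1×micro: 3; S1 reads c2=5 → after 1×micro: -91; S2 reads c0=0 → after 2×micro: 2 ⇒ (c0=3, c1=-91, c2=2)
macro 7: S0 reads c2=2 → after 1×micro: 2; S1 reads c2=2 → after 1×micro: -180; S2 reads c0=3 → after 2×micro: -2 ⇒ (c0=2, c1=-180, c2=-2)
macro 8: S0 reads c2=-2 → after 1×micro: 0; S1 reads c2=-2 → after 1×micro: -362; S2 reads c0=2 → after 2×micro: 5 ⇒ (c0=0, c1=-362, c2=5)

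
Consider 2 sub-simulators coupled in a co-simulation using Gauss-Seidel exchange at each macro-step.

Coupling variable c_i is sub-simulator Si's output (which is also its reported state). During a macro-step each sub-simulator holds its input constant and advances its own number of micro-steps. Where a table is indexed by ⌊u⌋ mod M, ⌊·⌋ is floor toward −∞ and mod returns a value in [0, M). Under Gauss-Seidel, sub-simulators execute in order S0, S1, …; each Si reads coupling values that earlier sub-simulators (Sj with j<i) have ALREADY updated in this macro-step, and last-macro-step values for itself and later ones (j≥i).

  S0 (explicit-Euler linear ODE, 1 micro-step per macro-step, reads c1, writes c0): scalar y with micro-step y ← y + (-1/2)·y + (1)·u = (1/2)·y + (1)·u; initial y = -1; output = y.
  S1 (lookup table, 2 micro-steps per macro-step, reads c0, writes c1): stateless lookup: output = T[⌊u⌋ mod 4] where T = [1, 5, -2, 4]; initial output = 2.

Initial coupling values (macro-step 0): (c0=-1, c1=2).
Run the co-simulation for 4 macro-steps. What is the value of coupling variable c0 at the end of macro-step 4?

c0 at macro-step 4 = 127/16

macro 1: S0 reads c1=2 → after 1×micro: 3/2; S1 reads c0=3/2 → after 2×micro: 5 ⇒ (c0=3/2, c1=5)
macro 2: S0 reads c1=5 → after 1×micro: 23/4; S1 reads c0=23/4 → after 2×micro: 5 ⇒ (c0=23/4, c1=5)
macro 3: S0 reads c1=5 → after 1×micro: 63/8; S1 reads c0=63/8 → after 2×micro: 4 ⇒ (c0=63/8, c1=4)
macro 4: S0 reads c1=4 → after 1×micro: 127/16; S1 reads c0=127/16 → after 2×micro: 4 ⇒ (c0=127/16, c1=4)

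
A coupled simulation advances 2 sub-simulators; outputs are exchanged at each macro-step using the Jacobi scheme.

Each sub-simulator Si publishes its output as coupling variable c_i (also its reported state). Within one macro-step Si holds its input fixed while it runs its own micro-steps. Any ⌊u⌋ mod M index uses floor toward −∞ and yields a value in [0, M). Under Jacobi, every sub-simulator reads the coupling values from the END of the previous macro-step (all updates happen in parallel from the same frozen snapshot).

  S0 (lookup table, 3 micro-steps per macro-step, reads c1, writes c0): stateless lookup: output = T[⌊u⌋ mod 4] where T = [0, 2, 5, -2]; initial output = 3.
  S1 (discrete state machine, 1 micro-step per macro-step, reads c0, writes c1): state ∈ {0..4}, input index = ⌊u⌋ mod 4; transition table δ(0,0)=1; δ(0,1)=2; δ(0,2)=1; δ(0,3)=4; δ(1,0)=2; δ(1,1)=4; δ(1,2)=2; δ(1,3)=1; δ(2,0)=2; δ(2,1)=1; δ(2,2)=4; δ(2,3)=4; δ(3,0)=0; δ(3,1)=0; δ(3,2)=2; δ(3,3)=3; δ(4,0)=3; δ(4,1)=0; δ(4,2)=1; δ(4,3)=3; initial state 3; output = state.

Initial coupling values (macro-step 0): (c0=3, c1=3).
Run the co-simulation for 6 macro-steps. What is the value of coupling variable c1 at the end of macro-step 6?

macro 1: S0 reads c1=3 → after 3×micro: -2; S1 reads c0=3 → after 1×micro: 3 ⇒ (c0=-2, c1=3)
macro 2: S0 reads c1=3 → after 3×micro: -2; S1 reads c0=-2 → after 1×micro: 2 ⇒ (c0=-2, c1=2)
macro 3: S0 reads c1=2 → after 3×micro: 5; S1 reads c0=-2 → after 1×micro: 4 ⇒ (c0=5, c1=4)
macro 4: S0 reads c1=4 → after 3×micro: 0; S1 reads c0=5 → after 1×micro: 0 ⇒ (c0=0, c1=0)
macro 5: S0 reads c1=0 → after 3×micro: 0; S1 reads c0=0 → after 1×micro: 1 ⇒ (c0=0, c1=1)
macro 6: S0 reads c1=1 → after 3×micro: 2; S1 reads c0=0 → after 1×micro: 2 ⇒ (c0=2, c1=2)

c1 at macro-step 6 = 2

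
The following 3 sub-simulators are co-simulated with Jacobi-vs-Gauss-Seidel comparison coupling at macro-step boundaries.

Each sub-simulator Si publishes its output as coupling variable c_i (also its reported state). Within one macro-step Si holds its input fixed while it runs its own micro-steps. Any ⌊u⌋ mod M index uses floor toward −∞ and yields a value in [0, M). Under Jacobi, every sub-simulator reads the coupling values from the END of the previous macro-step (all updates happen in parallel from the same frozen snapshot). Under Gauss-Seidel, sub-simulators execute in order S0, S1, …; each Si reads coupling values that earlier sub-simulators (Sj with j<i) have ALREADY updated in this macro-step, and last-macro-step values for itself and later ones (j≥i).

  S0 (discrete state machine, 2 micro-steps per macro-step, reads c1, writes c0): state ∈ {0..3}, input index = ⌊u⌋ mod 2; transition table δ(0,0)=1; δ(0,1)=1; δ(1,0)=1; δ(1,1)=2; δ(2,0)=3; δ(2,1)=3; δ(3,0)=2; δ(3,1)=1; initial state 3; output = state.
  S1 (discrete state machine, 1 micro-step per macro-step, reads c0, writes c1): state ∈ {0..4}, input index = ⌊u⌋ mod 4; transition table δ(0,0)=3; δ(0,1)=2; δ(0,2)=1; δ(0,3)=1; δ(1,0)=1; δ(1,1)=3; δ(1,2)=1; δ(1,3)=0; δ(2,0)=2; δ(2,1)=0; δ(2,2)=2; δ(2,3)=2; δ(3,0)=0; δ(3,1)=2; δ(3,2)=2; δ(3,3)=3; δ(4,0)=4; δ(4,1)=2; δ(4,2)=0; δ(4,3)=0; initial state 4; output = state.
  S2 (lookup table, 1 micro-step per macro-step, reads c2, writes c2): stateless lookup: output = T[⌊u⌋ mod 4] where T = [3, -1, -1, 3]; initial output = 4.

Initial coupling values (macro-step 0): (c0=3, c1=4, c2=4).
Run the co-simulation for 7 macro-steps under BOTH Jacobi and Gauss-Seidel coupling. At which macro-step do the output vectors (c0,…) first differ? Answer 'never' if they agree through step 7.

[Jacobi] macro 1: S0 reads c1=4 → after 2×micro: 3; S1 reads c0=3 → after 1×micro: 0; S2 reads c2=4 → after 1×micro: 3 ⇒ (c0=3, c1=0, c2=3)
[Jacobi] macro 2: S0 reads c1=0 → after 2×micro: 3; S1 reads c0=3 → after 1×micro: 1; S2 reads c2=3 → after 1×micro: 3 ⇒ (c0=3, c1=1, c2=3)
[Jacobi] macro 3: S0 reads c1=1 → after 2×micro: 2; S1 reads c0=3 → after 1×micro: 0; S2 reads c2=3 → after 1×micro: 3 ⇒ (c0=2, c1=0, c2=3)
[Jacobi] macro 4: S0 reads c1=0 → after 2×micro: 2; S1 reads c0=2 → after 1×micro: 1; S2 reads c2=3 → after 1×micro: 3 ⇒ (c0=2, c1=1, c2=3)
[Jacobi] macro 5: S0 reads c1=1 → after 2×micro: 1; S1 reads c0=2 → after 1×micro: 1; S2 reads c2=3 → after 1×micro: 3 ⇒ (c0=1, c1=1, c2=3)
[Jacobi] macro 6: S0 reads c1=1 → after 2×micro: 3; S1 reads c0=1 → after 1×micro: 3; S2 reads c2=3 → after 1×micro: 3 ⇒ (c0=3, c1=3, c2=3)
[Jacobi] macro 7: S0 reads c1=3 → after 2×micro: 2; S1 reads c0=3 → after 1×micro: 3; S2 reads c2=3 → after 1×micro: 3 ⇒ (c0=2, c1=3, c2=3)
[Gauss-Seidel] macro 1: S0 reads c1=4 → after 2×micro: 3; S1 reads c0=3 → after 1×micro: 0; S2 reads c2=4 → after 1×micro: 3 ⇒ (c0=3, c1=0, c2=3)
[Gauss-Seidel] macro 2: S0 reads c1=0 → after 2×micro: 3; S1 reads c0=3 → after 1×micro: 1; S2 reads c2=3 → after 1×micro: 3 ⇒ (c0=3, c1=1, c2=3)
[Gauss-Seidel] macro 3: S0 reads c1=1 → after 2×micro: 2; S1 reads c0=2 → after 1×micro: 1; S2 reads c2=3 → after 1×micro: 3 ⇒ (c0=2, c1=1, c2=3)
[Gauss-Seidel] macro 4: S0 reads c1=1 → after 2×micro: 1; S1 reads c0=1 → after 1×micro: 3; S2 reads c2=3 → after 1×micro: 3 ⇒ (c0=1, c1=3, c2=3)
[Gauss-Seidel] macro 5: S0 reads c1=3 → after 2×micro: 3; S1 reads c0=3 → after 1×micro: 3; S2 reads c2=3 → after 1×micro: 3 ⇒ (c0=3, c1=3, c2=3)
[Gauss-Seidel] macro 6: S0 reads c1=3 → after 2×micro: 2; S1 reads c0=2 → after 1×micro: 2; S2 reads c2=3 → after 1×micro: 3 ⇒ (c0=2, c1=2, c2=3)
[Gauss-Seidel] macro 7: S0 reads c1=2 → after 2×micro: 2; S1 reads c0=2 → after 1×micro: 2; S2 reads c2=3 → after 1×micro: 3 ⇒ (c0=2, c1=2, c2=3)

first divergence at macro-step: 3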